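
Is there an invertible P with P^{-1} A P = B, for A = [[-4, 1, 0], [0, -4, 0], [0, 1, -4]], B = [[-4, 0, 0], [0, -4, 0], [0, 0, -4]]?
No.

Both have characteristic polynomial (x + 4)^3, but the minimal polynomial of A is (x + 4)^2 while the minimal polynomial of B is x + 4. The minimal polynomial is a similarity invariant, so A and B are not similar.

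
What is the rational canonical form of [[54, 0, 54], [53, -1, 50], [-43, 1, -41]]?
The invariant factors of A (the non-unit diagonal entries of the Smith normal form of xI - A over ℚ[x]) are (x - 6)(x - 3)^2, each dividing the next. The characteristic polynomial is their product, (x - 6)(x - 3)^2.

The rational canonical form is the block-diagonal matrix of companion matrices C(f_i):
R = [[0, 0, 54], [1, 0, -45], [0, 1, 12]].

R = [[0, 0, 54], [1, 0, -45], [0, 1, 12]]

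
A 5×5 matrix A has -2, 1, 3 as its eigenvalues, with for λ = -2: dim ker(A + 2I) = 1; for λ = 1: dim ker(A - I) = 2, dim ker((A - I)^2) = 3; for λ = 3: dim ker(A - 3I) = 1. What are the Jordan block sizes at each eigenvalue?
λ = -2: successive nullity increments [1] count blocks of size ≥ k; block sizes are [1].
λ = 1: successive nullity increments [2, 1] count blocks of size ≥ k; block sizes are [2, 1].
λ = 3: successive nullity increments [1] count blocks of size ≥ k; block sizes are [1].

Jordan blocks: (-2, 1), (1, 2), (1, 1), (3, 1)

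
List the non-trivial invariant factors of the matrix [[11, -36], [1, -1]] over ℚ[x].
The Jordan structure of A has elementary divisors (x - 5)^2. Arranging the block sizes at each eigenvalue in decreasing order and taking row products gives the invariant factors.

Invariant factors (smallest first, each dividing the next): (x - 5)^2.

Check: the last factor (x - 5)^2 is the minimal polynomial, and the product (x - 5)^2 is the characteristic polynomial.

(x - 5)^2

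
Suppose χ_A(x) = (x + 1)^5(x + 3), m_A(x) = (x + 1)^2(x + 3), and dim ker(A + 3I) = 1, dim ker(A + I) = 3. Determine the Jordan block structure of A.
Jordan blocks: (-3, 1), (-1, 2), (-1, 2), (-1, 1)

λ = -3: algebraic multiplicity 1 (exponent in χ_A), largest block size 1 (exponent in m_A), 1 block (geometric multiplicity). This forces block sizes [1].
λ = -1: algebraic multiplicity 5 (exponent in χ_A), largest block size 2 (exponent in m_A), 3 blocks (geometric multiplicity). These force block sizes [2, 2, 1].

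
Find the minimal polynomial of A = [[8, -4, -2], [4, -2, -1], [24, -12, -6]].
m_A(x) = x^2

The characteristic polynomial factors as x^3. The minimal polynomial is ∏(x - λ)^{k_λ} where k_λ is the size of the largest Jordan block at λ.

For λ = 0: rank(A) = 1, and the largest Jordan block has size 2 (the smallest k with rank(A^k) = rank(A^(k+1))).

So m_A(x) = x^2.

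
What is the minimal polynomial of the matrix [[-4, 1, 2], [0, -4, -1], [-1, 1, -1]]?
The characteristic polynomial factors as (x + 3)^3. The minimal polynomial is ∏(x - λ)^{k_λ} where k_λ is the size of the largest Jordan block at λ.

For λ = -3: rank(A + 3I) = 2, and the largest Jordan block has size 3 (the smallest k with rank((A + 3I)^k) = rank((A + 3I)^(k+1))).

So m_A(x) = (x + 3)^3.

m_A(x) = (x + 3)^3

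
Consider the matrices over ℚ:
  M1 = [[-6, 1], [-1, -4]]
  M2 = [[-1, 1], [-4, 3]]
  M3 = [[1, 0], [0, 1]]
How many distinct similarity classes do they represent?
Characteristic polynomials: χ_{M1} = (x + 5)^2, χ_{M2} = (x - 1)^2, χ_{M3} = (x - 1)^2.

{M1}: invariant factors (x + 5)^2.

{M2}: invariant factors (x - 1)^2.

{M3}: invariant factors x - 1, x - 1.

Matrices are similar if and only if their invariant-factor lists agree; the partition into similarity classes is {M1}, {M2}, {M3}.

3 classes: {M1}, {M2}, {M3}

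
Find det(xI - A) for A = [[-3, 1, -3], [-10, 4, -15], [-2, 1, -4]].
xI - A = [[x + 3, -1, 3], [10, x - 4, 15], [2, -1, x + 4]].

Expanding det(xI - A) along the first row:
det(xI - A) = + (x + 3)·det([[x - 4, 15], [-1, x + 4]]) - (-1)·det([[10, 15], [2, x + 4]]) + (3)·det([[10, x - 4], [2, -1]]).

Evaluating gives χ_A(x) = x^3 + 3x^2 + 3x + 1 = (x + 1)^3.

χ_A(x) = (x + 1)^3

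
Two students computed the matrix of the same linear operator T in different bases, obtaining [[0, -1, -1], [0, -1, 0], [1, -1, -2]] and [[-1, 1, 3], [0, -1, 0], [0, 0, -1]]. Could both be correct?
Yes.

Two matrices over a field are similar if and only if they have the same invariant factors.

Both A and B have characteristic polynomial (x + 1)^3 and minimal polynomial (x + 1)^2. Computing further, both have invariant factors x + 1, (x + 1)^2. Hence A and B are similar.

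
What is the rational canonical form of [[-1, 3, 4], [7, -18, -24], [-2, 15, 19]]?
The invariant factors of A (the non-unit diagonal entries of the Smith normal form of xI - A over ℚ[x]) are x^3 + 4x - 3, each dividing the next. The characteristic polynomial is their product, x^3 + 4x - 3.

The rational canonical form is the block-diagonal matrix of companion matrices C(f_i):
R = [[0, 0, 3], [1, 0, -4], [0, 1, 0]].

Note the characteristic polynomial does not split into linear factors over ℚ, so A has no Jordan form over ℚ; the rational canonical form exists over any field.

R = [[0, 0, 3], [1, 0, -4], [0, 1, 0]]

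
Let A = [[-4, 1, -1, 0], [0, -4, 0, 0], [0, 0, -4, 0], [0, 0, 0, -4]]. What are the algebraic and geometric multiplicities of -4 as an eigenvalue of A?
algebraic multiplicity 4, geometric multiplicity 3

The characteristic polynomial is (x + 4)^4, so the factor x + 4 appears with exponent 4: the algebraic multiplicity is 4.

rank(A + 4I) = 1, so the eigenspace has dimension 4 - 1 = 3: the geometric multiplicity is 3.

Since 3 < 4, A is not diagonalizable.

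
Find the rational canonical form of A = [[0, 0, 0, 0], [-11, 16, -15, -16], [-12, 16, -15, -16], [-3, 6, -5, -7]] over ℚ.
R = [[0, 0, 0, 0], [1, 0, 0, 0], [0, 1, 0, -9], [0, 0, 1, -6]]

The invariant factors of A (the non-unit diagonal entries of the Smith normal form of xI - A over ℚ[x]) are x^2(x + 3)^2, each dividing the next. The characteristic polynomial is their product, x^2(x + 3)^2.

The rational canonical form is the block-diagonal matrix of companion matrices C(f_i):
R = [[0, 0, 0, 0], [1, 0, 0, 0], [0, 1, 0, -9], [0, 0, 1, -6]].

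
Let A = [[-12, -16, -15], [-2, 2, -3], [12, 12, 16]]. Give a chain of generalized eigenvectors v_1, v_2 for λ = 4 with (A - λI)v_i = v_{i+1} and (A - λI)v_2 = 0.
We seek v_1 ∈ ker((A - 4I)^2) \ ker(A - 4I), then set v_{i+1} = (A - 4I) v_i.

One such chain is v_1 = [[1, 0, -1]]^T, v_2 = [[-1, 1, 0]]^T. Check: (A - 4I) v_2 = [[0, 0, 0]]^T = 0.

v_1 = [[1, 0, -1]]^T, v_2 = [[-1, 1, 0]]^T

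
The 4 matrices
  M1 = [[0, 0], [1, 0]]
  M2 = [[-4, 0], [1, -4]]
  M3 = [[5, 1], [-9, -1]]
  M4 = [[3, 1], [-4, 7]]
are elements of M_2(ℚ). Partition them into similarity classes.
Characteristic polynomials: χ_{M1} = x^2, χ_{M2} = (x + 4)^2, χ_{M3} = (x - 2)^2, χ_{M4} = (x - 5)^2.

{M1}: invariant factors x^2.

{M2}: invariant factors (x + 4)^2.

{M3}: invariant factors (x - 2)^2.

{M4}: invariant factors (x - 5)^2.

Matrices are similar if and only if their invariant-factor lists agree; the partition into similarity classes is {M1}, {M2}, {M3}, {M4}.

4 classes: {M1}, {M2}, {M3}, {M4}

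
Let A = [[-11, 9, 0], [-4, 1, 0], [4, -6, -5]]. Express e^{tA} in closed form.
e^{tA} = [[(1 - 6*t)*e^{-5*t}, 9*t*e^{-5*t}, 0], [-4*t*e^{-5*t}, (6*t + 1)*e^{-5*t}, 0], [4*t*e^{-5*t}, -6*t*e^{-5*t}, e^{-5*t}]]

A has Jordan form J = [[-5, 1, 0], [0, -5, 0], [0, 0, -5]] with A = PJP^{-1}, so e^{tA} = P e^{tJ} P^{-1}.

For a Jordan block J_k(λ), e^{tJ_k(λ)} = e^{λt} · (I + tN + t^2 N^2/2! + ... + t^{k-1} N^{k-1}/(k-1)!) where N is the nilpotent superdiagonal part.

Assembling the blocks and conjugating back gives the entries of e^{tA} as shown above.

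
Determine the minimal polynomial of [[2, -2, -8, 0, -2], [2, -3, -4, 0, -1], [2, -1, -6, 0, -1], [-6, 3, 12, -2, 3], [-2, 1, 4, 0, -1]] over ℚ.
m_A(x) = (x + 2)^2

The characteristic polynomial factors as (x + 2)^5. The minimal polynomial is ∏(x - λ)^{k_λ} where k_λ is the size of the largest Jordan block at λ.

For λ = -2: rank(A + 2I) = 1, and the largest Jordan block has size 2 (the smallest k with rank((A + 2I)^k) = rank((A + 2I)^(k+1))).

So m_A(x) = (x + 2)^2.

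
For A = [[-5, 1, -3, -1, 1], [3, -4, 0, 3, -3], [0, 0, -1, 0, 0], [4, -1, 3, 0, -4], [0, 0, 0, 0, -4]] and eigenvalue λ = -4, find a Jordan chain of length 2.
We seek v_1 ∈ ker((A + 4I)^2) \ ker(A + 4I), then set v_{i+1} = (A + 4I) v_i.

One such chain is v_1 = [[0, 1, 0, 1, 1]]^T, v_2 = [[1, 0, 0, -1, 0]]^T. Check: (A + 4I) v_2 = [[0, 0, 0, 0, 0]]^T = 0.

v_1 = [[0, 1, 0, 1, 1]]^T, v_2 = [[1, 0, 0, -1, 0]]^T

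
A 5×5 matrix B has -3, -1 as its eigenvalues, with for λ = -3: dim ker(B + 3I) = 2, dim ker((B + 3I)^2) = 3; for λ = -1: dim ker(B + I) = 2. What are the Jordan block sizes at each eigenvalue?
λ = -3: successive nullity increments [2, 1] count blocks of size ≥ k; block sizes are [2, 1].
λ = -1: successive nullity increments [2] count blocks of size ≥ k; block sizes are [1, 1].

Jordan blocks: (-3, 2), (-3, 1), (-1, 1), (-1, 1)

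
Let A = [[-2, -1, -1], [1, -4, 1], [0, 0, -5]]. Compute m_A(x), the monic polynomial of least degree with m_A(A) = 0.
The characteristic polynomial factors as (x + 3)^2(x + 5). The minimal polynomial is ∏(x - λ)^{k_λ} where k_λ is the size of the largest Jordan block at λ.

For λ = -5: rank(A + 5I) = 2, and the largest Jordan block has size 1 (the smallest k with rank((A + 5I)^k) = rank((A + 5I)^(k+1))).
For λ = -3: rank(A + 3I) = 2, and the largest Jordan block has size 2 (the smallest k with rank((A + 3I)^k) = rank((A + 3I)^(k+1))).

So m_A(x) = (x + 3)^2(x + 5).

m_A(x) = (x + 3)^2(x + 5)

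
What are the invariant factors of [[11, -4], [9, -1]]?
The Jordan structure of A has elementary divisors (x - 5)^2. Arranging the block sizes at each eigenvalue in decreasing order and taking row products gives the invariant factors.

Invariant factors (smallest first, each dividing the next): (x - 5)^2.

Check: the last factor (x - 5)^2 is the minimal polynomial, and the product (x - 5)^2 is the characteristic polynomial.

(x - 5)^2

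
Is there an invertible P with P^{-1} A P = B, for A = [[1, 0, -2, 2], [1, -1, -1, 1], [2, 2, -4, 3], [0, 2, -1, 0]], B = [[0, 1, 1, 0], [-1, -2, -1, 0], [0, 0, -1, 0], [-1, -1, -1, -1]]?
No.

Both have characteristic polynomial (x + 1)^4 and minimal polynomial (x + 1)^2. But rank(A + I) = 2 for A while rank(B + I) = 1 for B, so the number of Jordan blocks at λ = -1 differs. A and B are not similar.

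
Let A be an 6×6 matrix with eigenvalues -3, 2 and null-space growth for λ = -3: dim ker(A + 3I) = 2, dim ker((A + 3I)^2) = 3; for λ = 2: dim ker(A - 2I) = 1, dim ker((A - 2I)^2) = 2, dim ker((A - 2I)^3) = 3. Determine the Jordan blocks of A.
Jordan blocks: (-3, 2), (-3, 1), (2, 3)

λ = -3: successive nullity increments [2, 1] count blocks of size ≥ k; block sizes are [2, 1].
λ = 2: successive nullity increments [1, 1, 1] count blocks of size ≥ k; block sizes are [3].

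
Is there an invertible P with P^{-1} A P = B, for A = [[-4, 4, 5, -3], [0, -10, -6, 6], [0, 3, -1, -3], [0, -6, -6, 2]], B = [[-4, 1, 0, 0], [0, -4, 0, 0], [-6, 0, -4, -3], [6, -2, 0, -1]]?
Two matrices over a field are similar if and only if they have the same invariant factors.

Both A and B have characteristic polynomial (x + 1)(x + 4)^3 and minimal polynomial (x + 1)(x + 4)^2. Computing further, both have invariant factors x + 4, (x + 1)(x + 4)^2. Hence A and B are similar.

Yes.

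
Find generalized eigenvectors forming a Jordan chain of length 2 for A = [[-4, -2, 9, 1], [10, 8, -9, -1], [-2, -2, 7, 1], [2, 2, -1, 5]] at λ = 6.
We seek v_1 ∈ ker((A - 6I)^2) \ ker(A - 6I), then set v_{i+1} = (A - 6I) v_i.

One such chain is v_1 = [[1, 0, 1, 0]]^T, v_2 = [[-1, 1, -1, 1]]^T. Check: (A - 6I) v_2 = [[0, 0, 0, 0]]^T = 0.

v_1 = [[1, 0, 1, 0]]^T, v_2 = [[-1, 1, -1, 1]]^T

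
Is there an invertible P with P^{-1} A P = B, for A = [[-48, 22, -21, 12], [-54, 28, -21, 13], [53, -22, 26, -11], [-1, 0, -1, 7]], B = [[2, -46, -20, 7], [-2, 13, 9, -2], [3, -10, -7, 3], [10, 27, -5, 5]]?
Yes.

Two matrices over a field are similar if and only if they have the same invariant factors.

Both A and B have characteristic polynomial (x - 6)^3(x + 5) and minimal polynomial (x - 6)^3(x + 5). Computing further, both have invariant factors (x - 6)^3(x + 5). Hence A and B are similar.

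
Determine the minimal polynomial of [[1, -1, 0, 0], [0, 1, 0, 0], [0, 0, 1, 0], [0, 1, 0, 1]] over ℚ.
The characteristic polynomial factors as (x - 1)^4. The minimal polynomial is ∏(x - λ)^{k_λ} where k_λ is the size of the largest Jordan block at λ.

For λ = 1: rank(A - I) = 1, and the largest Jordan block has size 2 (the smallest k with rank((A - I)^k) = rank((A - I)^(k+1))).

So m_A(x) = (x - 1)^2.

m_A(x) = (x - 1)^2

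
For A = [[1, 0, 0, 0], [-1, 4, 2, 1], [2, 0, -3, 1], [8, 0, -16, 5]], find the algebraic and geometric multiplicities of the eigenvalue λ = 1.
The characteristic polynomial is (x - 4)(x - 1)^3, so the factor x - 1 appears with exponent 3: the algebraic multiplicity is 3.

rank(A - I) = 2, so the eigenspace has dimension 4 - 2 = 2: the geometric multiplicity is 2.

Since 2 < 3, A is not diagonalizable.

algebraic multiplicity 3, geometric multiplicity 2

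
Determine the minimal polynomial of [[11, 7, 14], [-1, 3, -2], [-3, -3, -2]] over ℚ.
The characteristic polynomial factors as (x - 4)^3. The minimal polynomial is ∏(x - λ)^{k_λ} where k_λ is the size of the largest Jordan block at λ.

For λ = 4: rank(A - 4I) = 1, and the largest Jordan block has size 2 (the smallest k with rank((A - 4I)^k) = rank((A - 4I)^(k+1))).

So m_A(x) = (x - 4)^2.

m_A(x) = (x - 4)^2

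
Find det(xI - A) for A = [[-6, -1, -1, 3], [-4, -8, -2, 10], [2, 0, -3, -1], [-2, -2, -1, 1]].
χ_A(x) = (x + 4)^4

xI - A = [[x + 6, 1, 1, -3], [4, x + 8, 2, -10], [-2, 0, x + 3, 1], [2, 2, 1, x - 1]].

Expanding det(xI - A) along the first row:
det(xI - A) = + (x + 6)·det([[x + 8, 2, -10], [0, x + 3, 1], [2, 1, x - 1]]) - (1)·det([[4, 2, -10], [-2, x + 3, 1], [2, 1, x - 1]]) + (1)·det([[4, x + 8, -10], [-2, 0, 1], [2, 2, x - 1]]) - (-3)·det([[4, x + 8, 2], [-2, 0, x + 3], [2, 2, 1]]).

Evaluating gives χ_A(x) = x^4 + 16x^3 + 96x^2 + 256x + 256 = (x + 4)^4.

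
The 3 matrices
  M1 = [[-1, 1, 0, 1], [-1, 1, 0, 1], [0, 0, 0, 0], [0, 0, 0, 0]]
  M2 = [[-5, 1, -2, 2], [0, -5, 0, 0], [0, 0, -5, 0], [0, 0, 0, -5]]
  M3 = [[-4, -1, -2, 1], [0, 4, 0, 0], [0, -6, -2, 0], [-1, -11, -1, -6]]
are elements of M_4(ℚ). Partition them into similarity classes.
3 classes: {M1}, {M2}, {M3}

Characteristic polynomials: χ_{M1} = x^4, χ_{M2} = (x + 5)^4, χ_{M3} = (x - 4)(x + 2)(x + 5)^2.

{M1}: invariant factors x, x, x^2.

{M2}: invariant factors x + 5, x + 5, (x + 5)^2.

{M3}: invariant factors (x - 4)(x + 2)(x + 5)^2.

Matrices are similar if and only if their invariant-factor lists agree; the partition into similarity classes is {M1}, {M2}, {M3}.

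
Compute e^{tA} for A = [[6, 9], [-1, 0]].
e^{tA} = [[(3*t + 1)*e^{3*t}, 9*t*e^{3*t}], [-t*e^{3*t}, (1 - 3*t)*e^{3*t}]]

A has Jordan form J = [[3, 1], [0, 3]] with A = PJP^{-1}, so e^{tA} = P e^{tJ} P^{-1}.

For a Jordan block J_k(λ), e^{tJ_k(λ)} = e^{λt} · (I + tN + t^2 N^2/2! + ... + t^{k-1} N^{k-1}/(k-1)!) where N is the nilpotent superdiagonal part.

Assembling the blocks and conjugating back gives the entries of e^{tA} as shown above.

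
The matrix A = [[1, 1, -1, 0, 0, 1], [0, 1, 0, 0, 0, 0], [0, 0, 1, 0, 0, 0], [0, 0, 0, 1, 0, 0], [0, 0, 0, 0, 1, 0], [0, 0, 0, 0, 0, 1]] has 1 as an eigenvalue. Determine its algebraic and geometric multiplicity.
The characteristic polynomial is (x - 1)^6, so the factor x - 1 appears with exponent 6: the algebraic multiplicity is 6.

rank(A - I) = 1, so the eigenspace has dimension 6 - 1 = 5: the geometric multiplicity is 5.

Since 5 < 6, A is not diagonalizable.

algebraic multiplicity 6, geometric multiplicity 5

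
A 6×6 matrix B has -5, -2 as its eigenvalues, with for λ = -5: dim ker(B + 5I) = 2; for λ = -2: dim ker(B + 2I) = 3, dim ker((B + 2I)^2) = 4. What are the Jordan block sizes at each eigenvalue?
Jordan blocks: (-5, 1), (-5, 1), (-2, 2), (-2, 1), (-2, 1)

λ = -5: successive nullity increments [2] count blocks of size ≥ k; block sizes are [1, 1].
λ = -2: successive nullity increments [3, 1] count blocks of size ≥ k; block sizes are [2, 1, 1].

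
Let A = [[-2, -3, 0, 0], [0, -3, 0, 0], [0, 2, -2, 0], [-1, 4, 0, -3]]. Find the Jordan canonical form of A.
The characteristic polynomial is det(xI - A) = (x + 2)^2(x + 3)^2, so the eigenvalues are -3 (algebraic multiplicity 2), -2 (algebraic multiplicity 2).

For λ = -3: rank(A + 3I) = 3, rank((A + 3I)^2) = 2. The eigenspace has dimension 4 - 3 = 1, so there is 1 Jordan block; the rank sequence gives block sizes [2].

For λ = -2: rank(A + 2I) = 2. The eigenspace has dimension 4 - 2 = 2, so there are 2 Jordan blocks; the rank sequence gives block sizes [1, 1].

Assembling the blocks gives the Jordan form J above.

J = [[-3, 1, 0, 0], [0, -3, 0, 0], [0, 0, -2, 0], [0, 0, 0, -2]]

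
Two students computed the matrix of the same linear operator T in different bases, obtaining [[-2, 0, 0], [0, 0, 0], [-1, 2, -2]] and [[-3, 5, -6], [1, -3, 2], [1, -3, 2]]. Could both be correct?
Yes.

Two matrices over a field are similar if and only if they have the same invariant factors.

Both A and B have characteristic polynomial x(x + 2)^2 and minimal polynomial x(x + 2)^2. Computing further, both have invariant factors x(x + 2)^2. Hence A and B are similar.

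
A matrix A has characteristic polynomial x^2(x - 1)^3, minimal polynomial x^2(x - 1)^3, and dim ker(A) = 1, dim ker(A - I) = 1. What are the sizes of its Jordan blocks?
λ = 0: algebraic multiplicity 2 (exponent in χ_A), largest block size 2 (exponent in m_A), 1 block (geometric multiplicity). This forces block sizes [2].
λ = 1: algebraic multiplicity 3 (exponent in χ_A), largest block size 3 (exponent in m_A), 1 block (geometric multiplicity). This forces block sizes [3].

Jordan blocks: (0, 2), (1, 3)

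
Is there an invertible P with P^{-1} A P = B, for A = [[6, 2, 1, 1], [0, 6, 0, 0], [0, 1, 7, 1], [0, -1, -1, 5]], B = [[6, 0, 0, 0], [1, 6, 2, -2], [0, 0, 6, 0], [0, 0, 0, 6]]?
Both have characteristic polynomial (x - 6)^4 and minimal polynomial (x - 6)^2. But rank(A - 6I) = 2 for A while rank(B - 6I) = 1 for B, so the number of Jordan blocks at λ = 6 differs. A and B are not similar.

No.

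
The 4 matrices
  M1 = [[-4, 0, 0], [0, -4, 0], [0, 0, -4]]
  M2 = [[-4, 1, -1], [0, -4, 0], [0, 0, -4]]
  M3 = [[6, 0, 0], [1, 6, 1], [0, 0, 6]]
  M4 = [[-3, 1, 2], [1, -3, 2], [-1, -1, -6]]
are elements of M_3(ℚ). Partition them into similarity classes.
3 classes: {M1}, {M2, M4}, {M3}

Characteristic polynomials: χ_{M1} = (x + 4)^3, χ_{M2} = (x + 4)^3, χ_{M3} = (x - 6)^3, χ_{M4} = (x + 4)^3.

{M1}: invariant factors x + 4, x + 4, x + 4.

{M2, M4}: invariant factors x + 4, (x + 4)^2.

{M3}: invariant factors x - 6, (x - 6)^2.

Matrices are similar if and only if their invariant-factor lists agree; the partition into similarity classes is {M1}, {M2, M4}, {M3}.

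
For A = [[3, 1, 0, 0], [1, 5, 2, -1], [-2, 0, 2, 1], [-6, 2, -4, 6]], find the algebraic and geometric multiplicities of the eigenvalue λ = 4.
The characteristic polynomial is (x - 4)^4, so the factor x - 4 appears with exponent 4: the algebraic multiplicity is 4.

rank(A - 4I) = 2, so the eigenspace has dimension 4 - 2 = 2: the geometric multiplicity is 2.

Since 2 < 4, A is not diagonalizable.

algebraic multiplicity 4, geometric multiplicity 2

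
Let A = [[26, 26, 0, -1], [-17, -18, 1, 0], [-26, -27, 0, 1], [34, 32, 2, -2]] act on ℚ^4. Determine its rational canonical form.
R = [[0, 0, 0, -16], [1, 0, 0, 24], [0, 1, 0, -17], [0, 0, 1, 6]]

The invariant factors of A (the non-unit diagonal entries of the Smith normal form of xI - A over ℚ[x]) are (x^2 - 3x + 4)^2, each dividing the next. The characteristic polynomial is their product, (x^2 - 3x + 4)^2.

The rational canonical form is the block-diagonal matrix of companion matrices C(f_i):
R = [[0, 0, 0, -16], [1, 0, 0, 24], [0, 1, 0, -17], [0, 0, 1, 6]].

Note the characteristic polynomial does not split into linear factors over ℚ, so A has no Jordan form over ℚ; the rational canonical form exists over any field.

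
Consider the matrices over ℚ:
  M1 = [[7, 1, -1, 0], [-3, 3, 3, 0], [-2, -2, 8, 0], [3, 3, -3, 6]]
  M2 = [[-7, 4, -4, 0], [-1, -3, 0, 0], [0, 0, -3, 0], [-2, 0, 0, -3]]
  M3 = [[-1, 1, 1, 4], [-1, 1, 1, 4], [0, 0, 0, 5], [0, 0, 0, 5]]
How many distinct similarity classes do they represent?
3 classes: {M1}, {M2}, {M3}

Characteristic polynomials: χ_{M1} = (x - 6)^4, χ_{M2} = (x + 3)^2(x + 5)^2, χ_{M3} = x^3(x - 5).

{M1}: invariant factors x - 6, x - 6, (x - 6)^2.

{M2}: invariant factors x + 3, (x + 3)(x + 5)^2.

{M3}: invariant factors x, x^2(x - 5).

Matrices are similar if and only if their invariant-factor lists agree; the partition into similarity classes is {M1}, {M2}, {M3}.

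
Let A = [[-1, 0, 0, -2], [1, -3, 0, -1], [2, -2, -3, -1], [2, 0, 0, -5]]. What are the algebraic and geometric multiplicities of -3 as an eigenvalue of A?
The characteristic polynomial is (x + 3)^4, so the factor x + 3 appears with exponent 4: the algebraic multiplicity is 4.

rank(A + 3I) = 2, so the eigenspace has dimension 4 - 2 = 2: the geometric multiplicity is 2.

Since 2 < 4, A is not diagonalizable.

algebraic multiplicity 4, geometric multiplicity 2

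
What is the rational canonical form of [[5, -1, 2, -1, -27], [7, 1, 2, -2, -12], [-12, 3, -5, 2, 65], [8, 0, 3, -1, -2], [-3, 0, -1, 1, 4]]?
The invariant factors of A (the non-unit diagonal entries of the Smith normal form of xI - A over ℚ[x]) are (x - 6)(x + 2)(x^3 - x - 1), each dividing the next. The characteristic polynomial is their product, (x - 6)(x + 2)(x^3 - x - 1).

The rational canonical form is the block-diagonal matrix of companion matrices C(f_i):
R = [[0, 0, 0, 0, -12], [1, 0, 0, 0, -16], [0, 1, 0, 0, -3], [0, 0, 1, 0, 13], [0, 0, 0, 1, 4]].

Note the characteristic polynomial does not split into linear factors over ℚ, so A has no Jordan form over ℚ; the rational canonical form exists over any field.

R = [[0, 0, 0, 0, -12], [1, 0, 0, 0, -16], [0, 1, 0, 0, -3], [0, 0, 1, 0, 13], [0, 0, 0, 1, 4]]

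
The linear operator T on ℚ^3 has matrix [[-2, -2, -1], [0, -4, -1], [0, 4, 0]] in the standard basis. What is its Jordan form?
J = [[-2, 1, 0], [0, -2, 0], [0, 0, -2]]

The characteristic polynomial is det(xI - A) = (x + 2)^3, so the eigenvalues are -2 (algebraic multiplicity 3).

For λ = -2: rank(A + 2I) = 1, rank((A + 2I)^2) = 0. The eigenspace has dimension 3 - 1 = 2, so there are 2 Jordan blocks; the rank sequence gives block sizes [2, 1].

Assembling the blocks gives the Jordan form J above.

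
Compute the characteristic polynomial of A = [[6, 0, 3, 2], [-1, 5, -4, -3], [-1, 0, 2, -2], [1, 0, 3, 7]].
χ_A(x) = (x - 5)^4

xI - A = [[x - 6, 0, -3, -2], [1, x - 5, 4, 3], [1, 0, x - 2, 2], [-1, 0, -3, x - 7]].

Expanding det(xI - A) along the first row:
det(xI - A) = + (x - 6)·det([[x - 5, 4, 3], [0, x - 2, 2], [0, -3, x - 7]]) - (0)·det([[1, 4, 3], [1, x - 2, 2], [-1, -3, x - 7]]) + (-3)·det([[1, x - 5, 3], [1, 0, 2], [-1, 0, x - 7]]) - (-2)·det([[1, x - 5, 4], [1, 0, x - 2], [-1, 0, -3]]).

Evaluating gives χ_A(x) = x^4 - 20x^3 + 150x^2 - 500x + 625 = (x - 5)^4.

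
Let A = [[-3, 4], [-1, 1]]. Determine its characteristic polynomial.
χ_A(x) = (x + 1)^2

xI - A = [[x + 3, -4], [1, x - 1]].

Expanding det(xI - A) along the first row:
det(xI - A) = + (x + 3)·det([[x - 1]]) - (-4)·det([[1]]).

Evaluating gives χ_A(x) = x^2 + 2x + 1 = (x + 1)^2.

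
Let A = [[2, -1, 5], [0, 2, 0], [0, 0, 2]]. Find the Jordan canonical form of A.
The characteristic polynomial is det(xI - A) = (x - 2)^3, so the eigenvalues are 2 (algebraic multiplicity 3).

For λ = 2: rank(A - 2I) = 1, rank((A - 2I)^2) = 0. The eigenspace has dimension 3 - 1 = 2, so there are 2 Jordan blocks; the rank sequence gives block sizes [2, 1].

Assembling the blocks gives the Jordan form J above.

J = [[2, 1, 0], [0, 2, 0], [0, 0, 2]]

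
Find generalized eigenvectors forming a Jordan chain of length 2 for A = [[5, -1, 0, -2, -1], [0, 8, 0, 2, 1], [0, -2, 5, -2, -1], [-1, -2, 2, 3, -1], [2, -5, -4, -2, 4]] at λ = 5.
We seek v_1 ∈ ker((A - 5I)^2) \ ker(A - 5I), then set v_{i+1} = (A - 5I) v_i.

One such chain is v_1 = [[1, 0, 1, 0, 0]]^T, v_2 = [[0, 0, 0, 1, -2]]^T. Check: (A - 5I) v_2 = [[0, 0, 0, 0, 0]]^T = 0.

v_1 = [[1, 0, 1, 0, 0]]^T, v_2 = [[0, 0, 0, 1, -2]]^T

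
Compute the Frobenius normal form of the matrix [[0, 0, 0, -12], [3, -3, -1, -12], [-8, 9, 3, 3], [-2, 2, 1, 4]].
R = [[0, 0, 0, -12], [1, 0, 0, -9], [0, 1, 0, 3], [0, 0, 1, 4]]

The invariant factors of A (the non-unit diagonal entries of the Smith normal form of xI - A over ℚ[x]) are (x - 4)(x^3 - 3x - 3), each dividing the next. The characteristic polynomial is their product, (x - 4)(x^3 - 3x - 3).

The rational canonical form is the block-diagonal matrix of companion matrices C(f_i):
R = [[0, 0, 0, -12], [1, 0, 0, -9], [0, 1, 0, 3], [0, 0, 1, 4]].

Note the characteristic polynomial does not split into linear factors over ℚ, so A has no Jordan form over ℚ; the rational canonical form exists over any field.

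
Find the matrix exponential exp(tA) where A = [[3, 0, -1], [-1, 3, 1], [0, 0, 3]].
e^{tA} = [[e^{3*t}, 0, -t*e^{3*t}], [-t*e^{3*t}, e^{3*t}, t*(t + 2)*e^{3*t}/2], [0, 0, e^{3*t}]]

A has Jordan form J = [[3, 1, 0], [0, 3, 1], [0, 0, 3]] with A = PJP^{-1}, so e^{tA} = P e^{tJ} P^{-1}.

For a Jordan block J_k(λ), e^{tJ_k(λ)} = e^{λt} · (I + tN + t^2 N^2/2! + ... + t^{k-1} N^{k-1}/(k-1)!) where N is the nilpotent superdiagonal part.

Assembling the blocks and conjugating back gives the entries of e^{tA} as shown above.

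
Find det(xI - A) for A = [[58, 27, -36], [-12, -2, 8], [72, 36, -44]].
χ_A(x) = (x - 4)^3

xI - A = [[x - 58, -27, 36], [12, x + 2, -8], [-72, -36, x + 44]].

Expanding det(xI - A) along the first row:
det(xI - A) = + (x - 58)·det([[x + 2, -8], [-36, x + 44]]) - (-27)·det([[12, -8], [-72, x + 44]]) + (36)·det([[12, x + 2], [-72, -36]]).

Evaluating gives χ_A(x) = x^3 - 12x^2 + 48x - 64 = (x - 4)^3.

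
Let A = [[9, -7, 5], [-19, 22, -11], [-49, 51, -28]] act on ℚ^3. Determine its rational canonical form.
The invariant factors of A (the non-unit diagonal entries of the Smith normal form of xI - A over ℚ[x]) are (x - 1)^3, each dividing the next. The characteristic polynomial is their product, (x - 1)^3.

The rational canonical form is the block-diagonal matrix of companion matrices C(f_i):
R = [[0, 0, 1], [1, 0, -3], [0, 1, 3]].

R = [[0, 0, 1], [1, 0, -3], [0, 1, 3]]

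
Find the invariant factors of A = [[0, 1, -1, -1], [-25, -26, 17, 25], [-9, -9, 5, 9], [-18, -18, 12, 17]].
The Jordan structure of A has elementary divisors (x + 1)^3, (x + 1). Arranging the block sizes at each eigenvalue in decreasing order and taking row products gives the invariant factors.

Invariant factors (smallest first, each dividing the next): x + 1, (x + 1)^3.

Check: the last factor (x + 1)^3 is the minimal polynomial, and the product (x + 1)^4 is the characteristic polynomial.

x + 1, (x + 1)^3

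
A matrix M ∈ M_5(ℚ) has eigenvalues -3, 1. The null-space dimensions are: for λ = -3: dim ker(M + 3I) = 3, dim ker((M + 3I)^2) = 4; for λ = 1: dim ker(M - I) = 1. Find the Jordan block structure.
λ = -3: successive nullity increments [3, 1] count blocks of size ≥ k; block sizes are [2, 1, 1].
λ = 1: successive nullity increments [1] count blocks of size ≥ k; block sizes are [1].

Jordan blocks: (-3, 2), (-3, 1), (-3, 1), (1, 1)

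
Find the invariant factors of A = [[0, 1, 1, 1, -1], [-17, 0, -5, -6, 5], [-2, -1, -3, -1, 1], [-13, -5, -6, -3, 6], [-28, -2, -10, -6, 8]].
The Jordan structure of A has elementary divisors (x + 2)^2, (x + 2), (x - 4)^2. Arranging the block sizes at each eigenvalue in decreasing order and taking row products gives the invariant factors.

Invariant factors (smallest first, each dividing the next): x + 2, (x - 4)^2(x + 2)^2.

Check: the last factor (x - 4)^2(x + 2)^2 is the minimal polynomial, and the product (x - 4)^2(x + 2)^3 is the characteristic polynomial.

x + 2, (x - 4)^2(x + 2)^2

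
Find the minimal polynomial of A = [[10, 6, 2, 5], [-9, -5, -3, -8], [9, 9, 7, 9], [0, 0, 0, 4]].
m_A(x) = (x - 4)^2

The characteristic polynomial factors as (x - 4)^4. The minimal polynomial is ∏(x - λ)^{k_λ} where k_λ is the size of the largest Jordan block at λ.

For λ = 4: rank(A - 4I) = 2, and the largest Jordan block has size 2 (the smallest k with rank((A - 4I)^k) = rank((A - 4I)^(k+1))).

So m_A(x) = (x - 4)^2.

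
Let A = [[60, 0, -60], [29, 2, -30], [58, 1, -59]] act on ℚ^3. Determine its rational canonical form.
R = [[0, 0, -60], [1, 0, 28], [0, 1, 3]]

The invariant factors of A (the non-unit diagonal entries of the Smith normal form of xI - A over ℚ[x]) are (x - 6)(x - 2)(x + 5), each dividing the next. The characteristic polynomial is their product, (x - 6)(x - 2)(x + 5).

The rational canonical form is the block-diagonal matrix of companion matrices C(f_i):
R = [[0, 0, -60], [1, 0, 28], [0, 1, 3]].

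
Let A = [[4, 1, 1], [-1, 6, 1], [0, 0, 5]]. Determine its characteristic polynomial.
χ_A(x) = (x - 5)^3

xI - A = [[x - 4, -1, -1], [1, x - 6, -1], [0, 0, x - 5]].

Expanding det(xI - A) along the first row:
det(xI - A) = + (x - 4)·det([[x - 6, -1], [0, x - 5]]) - (-1)·det([[1, -1], [0, x - 5]]) + (-1)·det([[1, x - 6], [0, 0]]).

Evaluating gives χ_A(x) = x^3 - 15x^2 + 75x - 125 = (x - 5)^3.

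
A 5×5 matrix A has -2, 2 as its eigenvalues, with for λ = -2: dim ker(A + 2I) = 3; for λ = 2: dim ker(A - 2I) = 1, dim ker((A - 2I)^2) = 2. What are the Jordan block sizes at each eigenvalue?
λ = -2: successive nullity increments [3] count blocks of size ≥ k; block sizes are [1, 1, 1].
λ = 2: successive nullity increments [1, 1] count blocks of size ≥ k; block sizes are [2].

Jordan blocks: (-2, 1), (-2, 1), (-2, 1), (2, 2)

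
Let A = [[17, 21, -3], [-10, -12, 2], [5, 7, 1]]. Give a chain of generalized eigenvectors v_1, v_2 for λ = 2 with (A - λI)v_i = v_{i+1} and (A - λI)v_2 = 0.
We seek v_1 ∈ ker((A - 2I)^2) \ ker(A - 2I), then set v_{i+1} = (A - 2I) v_i.

One such chain is v_1 = [[5, -3, 3]]^T, v_2 = [[3, -2, 1]]^T. Check: (A - 2I) v_2 = [[0, 0, 0]]^T = 0.

v_1 = [[5, -3, 3]]^T, v_2 = [[3, -2, 1]]^T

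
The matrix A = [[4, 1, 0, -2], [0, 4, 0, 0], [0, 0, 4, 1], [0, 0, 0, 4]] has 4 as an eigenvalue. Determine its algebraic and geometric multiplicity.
algebraic multiplicity 4, geometric multiplicity 2

The characteristic polynomial is (x - 4)^4, so the factor x - 4 appears with exponent 4: the algebraic multiplicity is 4.

rank(A - 4I) = 2, so the eigenspace has dimension 4 - 2 = 2: the geometric multiplicity is 2.

Since 2 < 4, A is not diagonalizable.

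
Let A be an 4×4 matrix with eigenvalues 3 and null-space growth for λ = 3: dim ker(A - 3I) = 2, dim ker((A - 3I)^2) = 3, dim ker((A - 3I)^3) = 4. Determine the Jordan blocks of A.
Jordan blocks: (3, 3), (3, 1)

λ = 3: successive nullity increments [2, 1, 1] count blocks of size ≥ k; block sizes are [3, 1].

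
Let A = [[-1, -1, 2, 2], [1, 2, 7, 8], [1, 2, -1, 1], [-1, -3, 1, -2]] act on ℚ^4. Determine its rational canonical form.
The invariant factors of A (the non-unit diagonal entries of the Smith normal form of xI - A over ℚ[x]) are (x^2 + x + 3)^2, each dividing the next. The characteristic polynomial is their product, (x^2 + x + 3)^2.

The rational canonical form is the block-diagonal matrix of companion matrices C(f_i):
R = [[0, 0, 0, -9], [1, 0, 0, -6], [0, 1, 0, -7], [0, 0, 1, -2]].

Note the characteristic polynomial does not split into linear factors over ℚ, so A has no Jordan form over ℚ; the rational canonical form exists over any field.

R = [[0, 0, 0, -9], [1, 0, 0, -6], [0, 1, 0, -7], [0, 0, 1, -2]]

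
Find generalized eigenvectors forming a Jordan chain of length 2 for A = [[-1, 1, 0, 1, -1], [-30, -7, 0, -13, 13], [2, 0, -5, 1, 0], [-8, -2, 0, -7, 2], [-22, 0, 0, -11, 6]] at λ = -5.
We seek v_1 ∈ ker((A + 5I)^2) \ ker(A + 5I), then set v_{i+1} = (A + 5I) v_i.

One such chain is v_1 = [[0, 1, 0, 0, 0]]^T, v_2 = [[1, -2, 0, -2, 0]]^T. Check: (A + 5I) v_2 = [[0, 0, 0, 0, 0]]^T = 0.

v_1 = [[0, 1, 0, 0, 0]]^T, v_2 = [[1, -2, 0, -2, 0]]^T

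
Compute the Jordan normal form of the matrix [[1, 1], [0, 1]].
The characteristic polynomial is det(xI - A) = (x - 1)^2, so the eigenvalues are 1 (algebraic multiplicity 2).

For λ = 1: rank(A - I) = 1, rank((A - I)^2) = 0. The eigenspace has dimension 2 - 1 = 1, so there is 1 Jordan block; the rank sequence gives block sizes [2].

Assembling the blocks gives the Jordan form J above.

J = [[1, 1], [0, 1]]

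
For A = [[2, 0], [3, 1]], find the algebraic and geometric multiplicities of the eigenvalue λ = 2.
The characteristic polynomial is (x - 2)(x - 1), so the factor x - 2 appears with exponent 1: the algebraic multiplicity is 1.

rank(A - 2I) = 1, so the eigenspace has dimension 2 - 1 = 1: the geometric multiplicity is 1.

algebraic multiplicity 1, geometric multiplicity 1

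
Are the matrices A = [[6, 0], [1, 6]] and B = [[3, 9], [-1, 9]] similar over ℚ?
Yes.

Two matrices over a field are similar if and only if they have the same invariant factors.

Both A and B have characteristic polynomial (x - 6)^2 and minimal polynomial (x - 6)^2. Computing further, both have invariant factors (x - 6)^2. Hence A and B are similar.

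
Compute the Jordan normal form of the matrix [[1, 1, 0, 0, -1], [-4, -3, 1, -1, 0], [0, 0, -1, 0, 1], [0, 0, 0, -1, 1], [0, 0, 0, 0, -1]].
The characteristic polynomial is det(xI - A) = (x + 1)^5, so the eigenvalues are -1 (algebraic multiplicity 5).

For λ = -1: rank(A + I) = 3, rank((A + I)^2) = 1, rank((A + I)^3) = 0. The eigenspace has dimension 5 - 3 = 2, so there are 2 Jordan blocks; the rank sequence gives block sizes [3, 2].

Assembling the blocks gives the Jordan form J above.

J = [[-1, 1, 0, 0, 0], [0, -1, 1, 0, 0], [0, 0, -1, 0, 0], [0, 0, 0, -1, 1], [0, 0, 0, 0, -1]]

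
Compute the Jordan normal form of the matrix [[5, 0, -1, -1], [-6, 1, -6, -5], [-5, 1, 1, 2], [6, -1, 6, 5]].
The characteristic polynomial is det(xI - A) = x^2(x - 6)^2, so the eigenvalues are 0 (algebraic multiplicity 2), 6 (algebraic multiplicity 2).

For λ = 0: rank(A) = 3, rank(A^2) = 2. The eigenspace has dimension 4 - 3 = 1, so there is 1 Jordan block; the rank sequence gives block sizes [2].

For λ = 6: rank(A - 6I) = 3, rank((A - 6I)^2) = 2. The eigenspace has dimension 4 - 3 = 1, so there is 1 Jordan block; the rank sequence gives block sizes [2].

Assembling the blocks gives the Jordan form J above.

J = [[0, 1, 0, 0], [0, 0, 0, 0], [0, 0, 6, 1], [0, 0, 0, 6]]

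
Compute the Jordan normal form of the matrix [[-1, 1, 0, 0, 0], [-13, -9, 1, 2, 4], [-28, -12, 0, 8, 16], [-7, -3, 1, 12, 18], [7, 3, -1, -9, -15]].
J = [[-4, 1, 0, 0, 0], [0, -4, 1, 0, 0], [0, 0, -4, 0, 0], [0, 0, 0, -4, 0], [0, 0, 0, 0, 3]]

The characteristic polynomial is det(xI - A) = (x - 3)(x + 4)^4, so the eigenvalues are -4 (algebraic multiplicity 4), 3 (algebraic multiplicity 1).

For λ = -4: rank(A + 4I) = 3, rank((A + 4I)^2) = 2, rank((A + 4I)^3) = 1. The eigenspace has dimension 5 - 3 = 2, so there are 2 Jordan blocks; the rank sequence gives block sizes [3, 1].

For λ = 3: algebraic multiplicity 1 gives one 1×1 block.

Assembling the blocks gives the Jordan form J above.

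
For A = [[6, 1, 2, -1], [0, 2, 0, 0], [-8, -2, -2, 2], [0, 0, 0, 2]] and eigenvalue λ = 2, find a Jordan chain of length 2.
v_1 = [[-2, 1, 4, 0]]^T, v_2 = [[1, 0, -2, 0]]^T

We seek v_1 ∈ ker((A - 2I)^2) \ ker(A - 2I), then set v_{i+1} = (A - 2I) v_i.

One such chain is v_1 = [[-2, 1, 4, 0]]^T, v_2 = [[1, 0, -2, 0]]^T. Check: (A - 2I) v_2 = [[0, 0, 0, 0]]^T = 0.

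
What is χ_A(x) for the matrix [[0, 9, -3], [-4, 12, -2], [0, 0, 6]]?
χ_A(x) = (x - 6)^3

xI - A = [[x, -9, 3], [4, x - 12, 2], [0, 0, x - 6]].

Expanding det(xI - A) along the first row:
det(xI - A) = + (x)·det([[x - 12, 2], [0, x - 6]]) - (-9)·det([[4, 2], [0, x - 6]]) + (3)·det([[4, x - 12], [0, 0]]).

Evaluating gives χ_A(x) = x^3 - 18x^2 + 108x - 216 = (x - 6)^3.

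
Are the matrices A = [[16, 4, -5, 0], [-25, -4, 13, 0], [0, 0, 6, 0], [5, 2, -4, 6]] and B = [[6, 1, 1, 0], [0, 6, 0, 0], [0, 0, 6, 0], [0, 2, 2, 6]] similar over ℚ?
No.

Both have characteristic polynomial (x - 6)^4, but the minimal polynomial of A is (x - 6)^3 while the minimal polynomial of B is (x - 6)^2. The minimal polynomial is a similarity invariant, so A and B are not similar.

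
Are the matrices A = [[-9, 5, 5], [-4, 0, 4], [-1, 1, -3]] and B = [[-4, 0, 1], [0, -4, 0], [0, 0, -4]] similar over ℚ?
Two matrices over a field are similar if and only if they have the same invariant factors.

Both A and B have characteristic polynomial (x + 4)^3 and minimal polynomial (x + 4)^2. Computing further, both have invariant factors x + 4, (x + 4)^2. Hence A and B are similar.

Yes.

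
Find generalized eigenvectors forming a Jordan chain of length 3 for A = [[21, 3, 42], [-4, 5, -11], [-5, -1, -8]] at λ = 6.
We seek v_1 ∈ ker((A - 6I)^3) \ ker((A - 6I)^2), then set v_{i+1} = (A - 6I) v_i.

One such chain is v_1 = [[-2, 0, 1]]^T, v_2 = [[12, -3, -4]]^T, v_3 = [[3, -1, -1]]^T. Check: (A - 6I) v_3 = [[0, 0, 0]]^T = 0.

v_1 = [[-2, 0, 1]]^T, v_2 = [[12, -3, -4]]^T, v_3 = [[3, -1, -1]]^T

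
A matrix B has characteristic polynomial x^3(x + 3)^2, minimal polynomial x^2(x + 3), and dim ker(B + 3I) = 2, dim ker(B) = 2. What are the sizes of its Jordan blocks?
λ = -3: algebraic multiplicity 2 (exponent in χ_B), largest block size 1 (exponent in m_B), 2 blocks (geometric multiplicity). These force block sizes [1, 1].
λ = 0: algebraic multiplicity 3 (exponent in χ_B), largest block size 2 (exponent in m_B), 2 blocks (geometric multiplicity). These force block sizes [2, 1].

Jordan blocks: (-3, 1), (-3, 1), (0, 2), (0, 1)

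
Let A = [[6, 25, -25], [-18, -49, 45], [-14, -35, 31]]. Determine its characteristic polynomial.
χ_A(x) = (x + 4)^3

xI - A = [[x - 6, -25, 25], [18, x + 49, -45], [14, 35, x - 31]].

Expanding det(xI - A) along the first row:
det(xI - A) = + (x - 6)·det([[x + 49, -45], [35, x - 31]]) - (-25)·det([[18, -45], [14, x - 31]]) + (25)·det([[18, x + 49], [14, 35]]).

Evaluating gives χ_A(x) = x^3 + 12x^2 + 48x + 64 = (x + 4)^3.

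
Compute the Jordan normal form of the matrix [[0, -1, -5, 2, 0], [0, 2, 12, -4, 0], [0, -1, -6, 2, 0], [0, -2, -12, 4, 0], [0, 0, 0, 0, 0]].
J = [[0, 1, 0, 0, 0], [0, 0, 1, 0, 0], [0, 0, 0, 0, 0], [0, 0, 0, 0, 0], [0, 0, 0, 0, 0]]

The characteristic polynomial is det(xI - A) = x^5, so the eigenvalues are 0 (algebraic multiplicity 5).

For λ = 0: rank(A) = 2, rank(A^2) = 1, rank(A^3) = 0. The eigenspace has dimension 5 - 2 = 3, so there are 3 Jordan blocks; the rank sequence gives block sizes [3, 1, 1].

Assembling the blocks gives the Jordan form J above.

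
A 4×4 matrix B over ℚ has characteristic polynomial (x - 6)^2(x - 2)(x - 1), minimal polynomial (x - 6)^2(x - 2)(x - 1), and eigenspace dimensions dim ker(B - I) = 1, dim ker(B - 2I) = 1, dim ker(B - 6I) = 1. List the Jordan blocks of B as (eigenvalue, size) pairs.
Jordan blocks: (1, 1), (2, 1), (6, 2)

λ = 1: algebraic multiplicity 1 (exponent in χ_B), largest block size 1 (exponent in m_B), 1 block (geometric multiplicity). This forces block sizes [1].
λ = 2: algebraic multiplicity 1 (exponent in χ_B), largest block size 1 (exponent in m_B), 1 block (geometric multiplicity). This forces block sizes [1].
λ = 6: algebraic multiplicity 2 (exponent in χ_B), largest block size 2 (exponent in m_B), 1 block (geometric multiplicity). This forces block sizes [2].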